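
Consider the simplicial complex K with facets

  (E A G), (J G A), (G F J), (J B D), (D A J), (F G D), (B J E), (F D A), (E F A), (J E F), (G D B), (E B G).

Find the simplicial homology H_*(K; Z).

Fix the vertex order A < B < D < E < F < G < J and write every simplex with vertices in increasing order. Then dim K = 2 and the simplices of K are:

  0-simplices (7): A, B, D, E, F, G, J
  1-simplices (18): AD, AE, AF, AG, AJ, BD, BE, BG, BJ, DF, DG, DJ, EF, EG, EJ, FG, FJ, GJ
  2-simplices (12): ADF, ADJ, AEF, AEG, AGJ, BDG, BDJ, BEG, BEJ, DFG, EFJ, FGJ

so the chain groups are C_0 ≅ Z^7, C_1 ≅ Z^18, C_2 ≅ Z^12.

The boundary map ∂_1: C_1 → C_0 sends each edge [p,q] (with p < q) to q − p. For instance
  ∂AE = E − A.
The 7×18 boundary matrix has rank 6 and Smith normal form diag(1,1,1,1,1,1).

The boundary map ∂_2: C_2 → C_1 sends each 2-simplex [p,q,r] to [q,r] − [p,r] + [p,q]. For instance
  ∂AEF = EF − AF + AE,
  ∂BDJ = DJ − BJ + BD.
As a 18×12 matrix over Z this has rank 12, with invariant factors (1,1,1,1,1,1,1,1,1,1,1,2).

Reading off H_k = ker ∂_k / im ∂_{k+1}:

  H_0: rank C_0 − rank ∂_1 = 7 − 6 = 1, and the invariant factors of ∂_1 are all 1, so H_0 = Z.
  H_1: rank ker ∂_1 − rank ∂_2 = (18 − 6) − 12 = 0, and ∂_2 has invariant factor 2 > 1, so H_1 = Z/2Z.
  H_2: rank ker ∂_2 − rank ∂_3 = (12 − 12) − 0 = 0, and there is no ∂_3, so H_2 = 0.

As a check, the Euler characteristic is 7 − 18 + 12 = 1, which agrees with 1 − 0 + 0 = 1.

H_0 = Z,  H_1 = Z/2Z,  H_2 = 0.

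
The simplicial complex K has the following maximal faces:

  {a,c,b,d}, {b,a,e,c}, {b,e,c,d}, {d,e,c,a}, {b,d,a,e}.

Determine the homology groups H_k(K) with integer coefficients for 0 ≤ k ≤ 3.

H_0 = Z,  H_1 = 0,  H_2 = 0,  H_3 = Z.

Take the total order a < b < c < d < e on the vertex set. Then K (dimension 3) consists of the simplices:

  0-simplices (5): a, b, c, d, e
  1-simplices (10): ab, ac, ad, ae, bc, bd, be, cd, ce, de
  2-simplices (10): abc, abd, abe, acd, ace, ade, bcd, bce, bde, cde
  3-simplices (5): abcd, abce, abde, acde, bcde

Hence C_0 ≅ Z^5, C_1 ≅ Z^10, C_2 ≅ Z^10, C_3 ≅ Z^5.

∂_1: C_1 → C_0 maps an edge to its endpoints' difference, ∂[p,q] = q − p.
This gives a 5×10 integer matrix of rank 4; reducing to Smith normal form yields diagonal entries (1,1,1,1).

The boundary map ∂_2: C_2 → C_1 acts by ∂[p,q,r] = [q,r] − [p,r] + [p,q]. For instance
  ∂acd = cd − ad + ac,
  ∂abd = bd − ad + ab.
The 10×10 boundary matrix has rank 6 and Smith normal form diag(1,1,1,1,1,1).

∂_3: C_3 → C_2 sends each 3-simplex σ to the alternating sum Σ_i (−1)^i (σ with its i-th vertex removed). For instance
  ∂bcde = cde − bde + bce − bcd,
  ∂acde = cde − ade + ace − acd.
As a 10×5 matrix over Z this has rank 4, with invariant factors (1,1,1,1).

Reading off H_k = ker ∂_k / im ∂_{k+1}:

  H_0: rank C_0 − rank ∂_1 = 5 − 4 = 1, and the invariant factors of ∂_1 are all 1, so H_0 = Z.
  H_1: rank ker ∂_1 − rank ∂_2 = (10 − 4) − 6 = 0, and the invariant factors of ∂_2 are all 1, so H_1 = 0.
  H_2: rank ker ∂_2 − rank ∂_3 = (10 − 6) − 4 = 0, and the invariant factors of ∂_3 are all 1, so H_2 = 0.
  H_3: rank ker ∂_3 − rank ∂_4 = (5 − 4) − 0 = 1, and there is no ∂_4, so H_3 = Z.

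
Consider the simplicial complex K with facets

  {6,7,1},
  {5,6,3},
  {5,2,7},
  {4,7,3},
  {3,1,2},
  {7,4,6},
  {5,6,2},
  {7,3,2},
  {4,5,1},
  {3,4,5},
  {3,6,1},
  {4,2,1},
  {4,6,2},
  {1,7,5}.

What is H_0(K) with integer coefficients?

H_0 = Z.

Take the total order 1 < 2 < 3 < 4 < 5 < 6 < 7 on the vertex set. Then K (dimension 2) consists of the simplices:

  0-simplices (7): [1], [2], [3], [4], [5], [6], [7]
  1-simplices (21): [1,2], [1,3], [1,4], [1,5], [1,6], [1,7], [2,3], [2,4], [2,5], [2,6], [2,7], [3,4], [3,5], [3,6], [3,7], [4,5], [4,6], [4,7], [5,6], [5,7], [6,7]
  2-simplices (14): [1,2,3], [1,2,4], [1,3,6], [1,4,5], [1,5,7], [1,6,7], [2,3,7], [2,4,6], [2,5,6], [2,5,7], [3,4,5], [3,4,7], [3,5,6], [4,6,7]

giving chain groups C_0 ≅ Z^7, C_1 ≅ Z^21, C_2 ≅ Z^14.

The boundary map ∂_1: C_1 → C_0 maps an edge to its endpoints' difference, ∂[p,q] = q − p. For instance
  ∂[1,2] = [2] − [1].
This gives a 7×21 integer matrix of rank 6; reducing to Smith normal form yields diagonal entries (1,1,1,1,1,1).

Boundary ∂_2: C_2 → C_1 maps a triangle to the signed sum of its edges. For instance
  ∂[3,5,6] = [5,6] − [3,6] + [3,5],
  ∂[1,4,5] = [4,5] − [1,5] + [1,4].
The 21×14 boundary matrix has rank 13 and Smith normal form diag(1,1,1,1,1,1,1,1,1,1,1,1,1).

Reading off H_k = ker ∂_k / im ∂_{k+1}:

  H_0: rank C_0 − rank ∂_1 = 7 − 6 = 1, and the invariant factors of ∂_1 are all 1, so H_0 = Z.

(K is a triangulation of the torus T^2.)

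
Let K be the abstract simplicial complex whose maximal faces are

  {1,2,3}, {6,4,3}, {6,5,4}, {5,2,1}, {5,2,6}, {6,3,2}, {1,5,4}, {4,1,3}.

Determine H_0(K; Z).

H_0 = Z.

Take the total order 1 < 2 < 3 < 4 < 5 < 6 on the vertex set. Then K (dimension 2) consists of the simplices:

  0-simplices (6): [1], [2], [3], [4], [5], [6]
  1-simplices (12): [1,2], [1,3], [1,4], [1,5], [2,3], [2,5], [2,6], [3,4], [3,6], [4,5], [4,6], [5,6]
  2-simplices (8): [1,2,3], [1,2,5], [1,3,4], [1,4,5], [2,3,6], [2,5,6], [3,4,6], [4,5,6]

Hence C_0 ≅ Z^6, C_1 ≅ Z^12, C_2 ≅ Z^8.

Boundary ∂_1: C_1 → C_0 is given by ∂[p,q] = [q] − [p].
This gives a 6×12 integer matrix of rank 5; reducing to Smith normal form yields diagonal entries (1,1,1,1,1).

Boundary ∂_2: C_2 → C_1 maps a triangle to the signed sum of its edges. For instance
  ∂[1,2,5] = [2,5] − [1,5] + [1,2],
  ∂[2,5,6] = [5,6] − [2,6] + [2,5].
The 12×8 boundary matrix has rank 7 and Smith normal form diag(1,1,1,1,1,1,1).

Computing H_k = (kernel of ∂_k) / (image of ∂_{k+1}):

  H_0: rank C_0 − rank ∂_1 = 6 − 5 = 1, and the invariant factors of ∂_1 are all 1, so H_0 = Z.

(K is a triangulation of the 2-sphere S^2.)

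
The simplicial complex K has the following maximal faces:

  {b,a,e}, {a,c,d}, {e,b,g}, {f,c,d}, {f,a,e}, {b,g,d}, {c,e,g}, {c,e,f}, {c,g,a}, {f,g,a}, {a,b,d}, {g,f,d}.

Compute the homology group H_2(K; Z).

H_2 ≅ 0.

Take the total order a < b < c < d < e < f < g on the vertex set. Then K (dimension 2) consists of the simplices:

  0-simplices (7): a, b, c, d, e, f, g
  1-simplices (18): ab, ac, ad, ae, af, ag, bd, be, bg, cd, ce, cf, cg, df, dg, ef, eg, fg
  2-simplices (12): abd, abe, acd, acg, aef, afg, bdg, beg, cdf, cef, ceg, dfg

so the chain groups are C_0 ≅ Z^7, C_1 ≅ Z^18, C_2 ≅ Z^12.

The boundary map ∂_1: C_1 → C_0 maps an edge to its endpoints' difference, ∂[p,q] = q − p.
This gives a 7×18 integer matrix of rank 6; reducing to Smith normal form yields diagonal entries (1,1,1,1,1,1).

Boundary ∂_2: C_2 → C_1 sends each 2-simplex [p,q,r] to [q,r] − [p,r] + [p,q]. For instance
  ∂dfg = fg − dg + df,
  ∂abe = be − ae + ab.
This gives a 18×12 integer matrix of rank 12; reducing to Smith normal form yields diagonal entries (1,1,1,1,1,1,1,1,1,1,1,2).

From H_k ≅ ker(∂_k) / im(∂_{k+1}) we obtain:

  H_2: rank ker ∂_2 − rank ∂_3 = (12 − 12) − 0 = 0, and there is no ∂_3, so H_2 ≅ 0.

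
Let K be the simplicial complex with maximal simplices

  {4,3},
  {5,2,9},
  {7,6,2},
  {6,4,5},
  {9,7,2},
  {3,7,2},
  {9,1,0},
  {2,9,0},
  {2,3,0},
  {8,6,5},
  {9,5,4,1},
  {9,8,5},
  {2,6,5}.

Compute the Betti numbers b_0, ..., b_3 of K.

Fix the vertex order 0 < 1 < 2 < 3 < 4 < 5 < 6 < 7 < 8 < 9 and write every simplex with vertices in increasing order. Then dim K = 3 and the simplices of K are:

  0-simplices (10): [0], [1], [2], [3], [4], [5], [6], [7], [8], [9]
  1-simplices (24): (24 of them)
  2-simplices (15): [0,1,9], [0,2,3], [0,2,9], [1,4,5], [1,4,9], [1,5,9], [2,3,7], [2,5,6], [2,5,9], [2,6,7], [2,7,9], [4,5,6], [4,5,9], [5,6,8], [5,8,9]
  3-simplices (1): [1,4,5,9]

Hence C_0 ≅ Z^10, C_1 ≅ Z^24, C_2 ≅ Z^15, C_3 ≅ Z^1.

The boundary map ∂_1: C_1 → C_0 is given by ∂[p,q] = [q] − [p]. For instance
  ∂[4,5] = [5] − [4].
As a 10×24 matrix over Z this has rank 9, with invariant factors (1,1,1,1,1,1,1,1,1).

Boundary ∂_2: C_2 → C_1 sends each 2-simplex [p,q,r] to [q,r] − [p,r] + [p,q]. For instance
  ∂[0,2,3] = [2,3] − [0,3] + [0,2],
  ∂[2,5,6] = [5,6] − [2,6] + [2,5].
As a 24×15 matrix over Z this has rank 14, with invariant factors (1,1,1,1,1,1,1,1,1,1,1,1,1,1).

∂_3: C_3 → C_2 sends each 3-simplex σ to the alternating sum Σ_i (−1)^i (σ with its i-th vertex removed). For instance
  ∂[1,4,5,9] = [4,5,9] − [1,5,9] + [1,4,9] − [1,4,5].
The 15×1 boundary matrix has rank 1 and Smith normal form diag(1).

Computing H_k = (kernel of ∂_k) / (image of ∂_{k+1}):

  H_0: rank C_0 − rank ∂_1 = 10 − 9 = 1, and the invariant factors of ∂_1 are all 1, so H_0 = Z.
  H_1: rank ker ∂_1 − rank ∂_2 = (24 − 9) − 14 = 1, and the invariant factors of ∂_2 are all 1, so H_1 = Z.
  H_2: rank ker ∂_2 − rank ∂_3 = (15 − 14) − 1 = 0, and the invariant factors of ∂_3 are all 1, so H_2 = 0.
  H_3: rank ker ∂_3 − rank ∂_4 = (1 − 1) − 0 = 0, and there is no ∂_4, so H_3 = 0.

Hence the Betti numbers are b_0 = 1, b_1 = 1, b_2 = 0, b_3 = 0.

b_0 = 1, b_1 = 1, b_2 = 0, b_3 = 0.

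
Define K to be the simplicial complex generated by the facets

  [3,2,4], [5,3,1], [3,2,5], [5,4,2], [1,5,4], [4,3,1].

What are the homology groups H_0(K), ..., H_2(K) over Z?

We work with the vertex ordering 1 < 2 < 3 < 4 < 5. The simplices of K, each written with vertices in increasing order, are:

  0-simplices (5): [1], [2], [3], [4], [5]
  1-simplices (9): [1,3], [1,4], [1,5], [2,3], [2,4], [2,5], [3,4], [3,5], [4,5]
  2-simplices (6): [1,3,4], [1,3,5], [1,4,5], [2,3,4], [2,3,5], [2,4,5]

Hence C_0 ≅ Z^5, C_1 ≅ Z^9, C_2 ≅ Z^6.

The boundary map ∂_1: C_1 → C_0 sends each edge [p,q] (with p < q) to q − p. For instance
  ∂[1,4] = [4] − [1].
The resulting 5×9 matrix has rank 4, and its Smith normal form has invariant factors (1,1,1,1).

Boundary ∂_2: C_2 → C_1 maps a triangle to the signed sum of its edges. For instance
  ∂[2,4,5] = [4,5] − [2,5] + [2,4],
  ∂[2,3,5] = [3,5] − [2,5] + [2,3].
As a 9×6 matrix over Z this has rank 5, with invariant factors (1,1,1,1,1).

From H_k ≅ ker(∂_k) / im(∂_{k+1}) we obtain:

  H_0: rank C_0 − rank ∂_1 = 5 − 4 = 1, and the invariant factors of ∂_1 are all 1, so H_0 ≅ Z.
  H_1: rank ker ∂_1 − rank ∂_2 = (9 − 4) − 5 = 0, and the invariant factors of ∂_2 are all 1, so H_1 ≅ 0.
  H_2: rank ker ∂_2 − rank ∂_3 = (6 − 5) − 0 = 1, and there is no ∂_3, so H_2 ≅ Z.

As a check, the Euler characteristic is 5 − 9 + 6 = 2, which agrees with 1 − 0 + 1 = 2.

H_0 ≅ Z,  H_1 = 0,  H_2 ≅ Z.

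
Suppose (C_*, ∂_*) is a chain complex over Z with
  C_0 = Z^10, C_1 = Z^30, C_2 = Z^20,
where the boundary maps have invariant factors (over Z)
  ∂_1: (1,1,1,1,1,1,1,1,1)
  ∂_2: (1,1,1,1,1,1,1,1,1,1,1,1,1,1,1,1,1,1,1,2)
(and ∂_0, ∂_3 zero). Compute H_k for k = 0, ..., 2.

H_0 = Z,  H_1 = Z ⊕ Z/2,  H_2 = 0.

H_0: b_0 = 10 − 0 − 9 = 1; torsion from ∂_1 factors > 1: none. So H_0 = Z.
H_1: b_1 = 30 − 9 − 20 = 1; torsion from ∂_2 factors > 1: [2]. So H_1 = Z ⊕ Z/2.
H_2: b_2 = 20 − 20 − 0 = 0; torsion from ∂_3 factors > 1: none. So H_2 = 0.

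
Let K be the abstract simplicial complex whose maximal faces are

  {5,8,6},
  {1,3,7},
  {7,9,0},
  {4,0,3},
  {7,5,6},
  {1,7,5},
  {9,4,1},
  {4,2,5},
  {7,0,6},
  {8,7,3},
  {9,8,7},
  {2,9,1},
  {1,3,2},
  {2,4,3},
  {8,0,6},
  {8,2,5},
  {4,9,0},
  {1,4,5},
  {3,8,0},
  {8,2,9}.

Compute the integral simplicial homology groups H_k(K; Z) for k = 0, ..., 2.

H_0 = Z,  H_1 = Z ⊕ Z/2,  H_2 = 0.

Order the vertices as 0 < 1 < 2 < 3 < 4 < 5 < 6 < 7 < 8 < 9. Listing each simplex with vertices in this order, K has dimension 2 with simplices:

  0-simplices (10): [0], [1], [2], [3], [4], [5], [6], [7], [8], [9]
  1-simplices (30): (30 of them)
  2-simplices (20): (20 of them)

Hence C_0 ≅ Z^10, C_1 ≅ Z^30, C_2 ≅ Z^20.

Boundary ∂_1: C_1 → C_0 maps an edge to its endpoints' difference, ∂[p,q] = q − p.
As a 10×30 matrix over Z this has rank 9, with invariant factors (1,1,1,1,1,1,1,1,1).

∂_2: C_2 → C_1 sends each 2-simplex [p,q,r] to [q,r] − [p,r] + [p,q]. For instance
  ∂[1,5,7] = [5,7] − [1,7] + [1,5],
  ∂[1,4,5] = [4,5] − [1,5] + [1,4].
This gives a 30×20 integer matrix of rank 20; reducing to Smith normal form yields diagonal entries (1,1,1,1,1,1,1,1,1,1,1,1,1,1,1,1,1,1,1,2).

Computing H_k = (kernel of ∂_k) / (image of ∂_{k+1}):

  H_0: rank C_0 − rank ∂_1 = 10 − 9 = 1, and the invariant factors of ∂_1 are all 1, so H_0 ≅ Z.
  H_1: rank ker ∂_1 − rank ∂_2 = (30 − 9) − 20 = 1, and ∂_2 has invariant factor 2 > 1, so H_1 ≅ Z ⊕ Z/2.
  H_2: rank ker ∂_2 − rank ∂_3 = (20 − 20) − 0 = 0, and there is no ∂_3, so H_2 ≅ 0.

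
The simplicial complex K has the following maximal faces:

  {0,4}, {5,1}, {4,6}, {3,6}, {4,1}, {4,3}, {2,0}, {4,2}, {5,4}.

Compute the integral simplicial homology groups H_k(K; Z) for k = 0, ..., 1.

Fix the vertex order 0 < 1 < 2 < 3 < 4 < 5 < 6 and write every simplex with vertices in increasing order. Then dim K = 1 and the simplices of K are:

  0-simplices (7): [0], [1], [2], [3], [4], [5], [6]
  1-simplices (9): [0,2], [0,4], [1,4], [1,5], [2,4], [3,4], [3,6], [4,5], [4,6]

Hence C_0 ≅ Z^7, C_1 ≅ Z^9.

The boundary map ∂_1: C_1 → C_0 is given by ∂[p,q] = [q] − [p]. For instance
  ∂[3,4] = [4] − [3].
As a 7×9 matrix over Z this has rank 6, with invariant factors (1,1,1,1,1,1).

Reading off H_k = ker ∂_k / im ∂_{k+1}:

  H_0: rank C_0 − rank ∂_1 = 7 − 6 = 1, and the invariant factors of ∂_1 are all 1, so H_0 = Z.
  H_1: rank ker ∂_1 − rank ∂_2 = (9 − 6) − 0 = 3, and there is no ∂_2, so H_1 = Z^3.

H_0 = Z,  H_1 = Z^3.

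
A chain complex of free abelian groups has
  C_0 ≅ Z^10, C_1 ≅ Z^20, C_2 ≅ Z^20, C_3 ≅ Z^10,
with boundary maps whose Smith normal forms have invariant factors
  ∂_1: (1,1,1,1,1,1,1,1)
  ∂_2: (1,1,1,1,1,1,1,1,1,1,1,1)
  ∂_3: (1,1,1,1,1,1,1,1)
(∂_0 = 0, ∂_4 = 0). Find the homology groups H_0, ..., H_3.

H_0: b_0 = 10 − 0 − 8 = 2; torsion from ∂_1 factors > 1: none. So H_0 ≅ Z^2.
H_1: b_1 = 20 − 8 − 12 = 0; torsion from ∂_2 factors > 1: none. So H_1 ≅ 0.
H_2: b_2 = 20 − 12 − 8 = 0; torsion from ∂_3 factors > 1: none. So H_2 ≅ 0.
H_3: b_3 = 10 − 8 − 0 = 2; torsion from ∂_4 factors > 1: none. So H_3 ≅ Z^2.

H_0 ≅ Z^2,  H_1 = 0,  H_2 = 0,  H_3 ≅ Z^2.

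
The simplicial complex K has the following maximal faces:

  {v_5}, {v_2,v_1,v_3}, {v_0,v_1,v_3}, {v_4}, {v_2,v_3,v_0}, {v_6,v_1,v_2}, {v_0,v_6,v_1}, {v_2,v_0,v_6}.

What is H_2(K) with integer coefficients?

H_2 ≅ Z.

K has 7 vertices, 9 edges, 6 triangles.
rank ∂_2 = 5, rank ∂_3 = 0 ⇒ b_2 = 6 − 5 − 0 = 1. So H_2 = Z.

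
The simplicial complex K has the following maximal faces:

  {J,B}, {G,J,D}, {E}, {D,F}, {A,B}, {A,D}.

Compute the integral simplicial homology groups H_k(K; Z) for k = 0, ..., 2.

H_0 ≅ Z^2,  H_1 ≅ Z,  H_2 = 0.

Take the total order A < B < D < E < F < G < J on the vertex set. Then K (dimension 2) consists of the simplices:

  0-simplices (7): A, B, D, E, F, G, J
  1-simplices (7): AB, AD, BJ, DF, DG, DJ, GJ
  2-simplices (1): DGJ

so the chain groups are C_0 ≅ Z^7, C_1 ≅ Z^7, C_2 ≅ Z^1.

The boundary map ∂_1: C_1 → C_0 sends each edge [p,q] (with p < q) to q − p. For instance
  ∂GJ = J − G.
This gives a 7×7 integer matrix of rank 5; reducing to Smith normal form yields diagonal entries (1,1,1,1,1).

Boundary ∂_2: C_2 → C_1 sends each 2-simplex [p,q,r] to [q,r] − [p,r] + [p,q]. For instance
  ∂DGJ = GJ − DJ + DG.
The 7×1 boundary matrix has rank 1 and Smith normal form diag(1).

From H_k ≅ ker(∂_k) / im(∂_{k+1}) we obtain:

  H_0: rank C_0 − rank ∂_1 = 7 − 5 = 2, and the invariant factors of ∂_1 are all 1, so H_0 = Z^2.
  H_1: rank ker ∂_1 − rank ∂_2 = (7 − 5) − 1 = 1, and the invariant factors of ∂_2 are all 1, so H_1 = Z.
  H_2: rank ker ∂_2 − rank ∂_3 = (1 − 1) − 0 = 0, and there is no ∂_3, so H_2 = 0.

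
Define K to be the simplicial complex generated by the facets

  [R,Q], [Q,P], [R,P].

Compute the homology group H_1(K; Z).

H_1 ≅ Z.

Fix the vertex order P < Q < R and write every simplex with vertices in increasing order. Then dim K = 1 and the simplices of K are:

  0-simplices (3): P, Q, R
  1-simplices (3): PQ, PR, QR

Hence C_0 ≅ Z^3, C_1 ≅ Z^3.

∂_1: C_1 → C_0 maps an edge to its endpoints' difference, ∂[p,q] = q − p.
As a 3×3 matrix over Z this has rank 2, with invariant factors (1,1).

Reading off H_k = ker ∂_k / im ∂_{k+1}:

  H_1: rank ker ∂_1 − rank ∂_2 = (3 − 2) − 0 = 1, and there is no ∂_2, so H_1 = Z.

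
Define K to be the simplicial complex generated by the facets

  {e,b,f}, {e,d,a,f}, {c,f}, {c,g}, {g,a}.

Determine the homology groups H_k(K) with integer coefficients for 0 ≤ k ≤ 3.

H_0 = Z,  H_1 = Z,  H_2 = 0,  H_3 = 0.

Order the vertices as a < b < c < d < e < f < g. Listing each simplex with vertices in this order, K has dimension 3 with simplices:

  0-simplices (7): a, b, c, d, e, f, g
  1-simplices (11): ad, ae, af, ag, be, bf, cf, cg, de, df, ef
  2-simplices (5): ade, adf, aef, bef, def
  3-simplices (1): adef

giving chain groups C_0 ≅ Z^7, C_1 ≅ Z^11, C_2 ≅ Z^5, C_3 ≅ Z^1.

The boundary map ∂_1: C_1 → C_0 sends each edge [p,q] (with p < q) to q − p.
As a 7×11 matrix over Z this has rank 6, with invariant factors (1,1,1,1,1,1).

The boundary map ∂_2: C_2 → C_1 sends each 2-simplex [p,q,r] to [q,r] − [p,r] + [p,q]. For instance
  ∂ade = de − ae + ad,
  ∂def = ef − df + de.
The resulting 11×5 matrix has rank 4, and its Smith normal form has invariant factors (1,1,1,1).

Boundary ∂_3: C_3 → C_2 sends each 3-simplex σ to the alternating sum Σ_i (−1)^i (σ with its i-th vertex removed). For instance
  ∂adef = def − aef + adf − ade.
As a 5×1 matrix over Z this has rank 1, with invariant factors (1).

Reading off H_k = ker ∂_k / im ∂_{k+1}:

  H_0: rank C_0 − rank ∂_1 = 7 − 6 = 1, and the invariant factors of ∂_1 are all 1, so H_0 = Z.
  H_1: rank ker ∂_1 − rank ∂_2 = (11 − 6) − 4 = 1, and the invariant factors of ∂_2 are all 1, so H_1 = Z.
  H_2: rank ker ∂_2 − rank ∂_3 = (5 − 4) − 1 = 0, and the invariant factors of ∂_3 are all 1, so H_2 = 0.
  H_3: rank ker ∂_3 − rank ∂_4 = (1 − 1) − 0 = 0, and there is no ∂_4, so H_3 = 0.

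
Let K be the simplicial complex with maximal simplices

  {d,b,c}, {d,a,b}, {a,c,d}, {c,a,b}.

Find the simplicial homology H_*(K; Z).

K has 4 vertices, 6 edges, 4 triangles.
rank ∂_0 = 0, rank ∂_1 = 3 ⇒ b_0 = 4 − 0 − 3 = 1; all invariant factors of ∂_1 are 1 so no torsion. So H_0 = Z.
rank ∂_1 = 3, rank ∂_2 = 3 ⇒ b_1 = 6 − 3 − 3 = 0; all invariant factors of ∂_2 are 1 so no torsion. So H_1 = 0.
rank ∂_2 = 3, rank ∂_3 = 0 ⇒ b_2 = 4 − 3 − 0 = 1. So H_2 = Z.

H_0 ≅ Z,  H_1 = 0,  H_2 ≅ Z.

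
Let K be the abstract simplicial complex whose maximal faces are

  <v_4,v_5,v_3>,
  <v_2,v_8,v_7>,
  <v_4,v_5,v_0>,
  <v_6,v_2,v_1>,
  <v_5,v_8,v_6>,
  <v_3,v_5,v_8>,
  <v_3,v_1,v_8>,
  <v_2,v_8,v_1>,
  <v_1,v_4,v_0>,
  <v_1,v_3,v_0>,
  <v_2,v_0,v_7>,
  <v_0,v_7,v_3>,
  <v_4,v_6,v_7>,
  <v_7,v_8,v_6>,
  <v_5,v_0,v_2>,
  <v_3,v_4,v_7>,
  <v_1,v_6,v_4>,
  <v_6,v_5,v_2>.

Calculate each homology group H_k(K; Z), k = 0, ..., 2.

Order the vertices as v_0 < v_1 < v_2 < v_3 < v_4 < v_5 < v_6 < v_7 < v_8. Listing each simplex with vertices in this order, K has dimension 2 with simplices:

  0-simplices (9): [v_0], [v_1], [v_2], [v_3], [v_4], [v_5], [v_6], [v_7], [v_8]
  1-simplices (27): (27 of them)
  2-simplices (18): (18 of them)

Hence C_0 ≅ Z^9, C_1 ≅ Z^27, C_2 ≅ Z^18.

Boundary ∂_1: C_1 → C_0 sends each edge [p,q] (with p < q) to q − p. For instance
  ∂[v_3,v_4] = [v_4] − [v_3].
As a 9×27 matrix over Z this has rank 8, with invariant factors (1,1,1,1,1,1,1,1).

Boundary ∂_2: C_2 → C_1 sends each 2-simplex [p,q,r] to [q,r] − [p,r] + [p,q]. For instance
  ∂[v_0,v_1,v_4] = [v_1,v_4] − [v_0,v_4] + [v_0,v_1],
  ∂[v_0,v_2,v_5] = [v_2,v_5] − [v_0,v_5] + [v_0,v_2].
This gives a 27×18 integer matrix of rank 18; reducing to Smith normal form yields diagonal entries (1,1,1,1,1,1,1,1,1,1,1,1,1,1,1,1,1,2).

Computing H_k = (kernel of ∂_k) / (image of ∂_{k+1}):

  H_0: rank C_0 − rank ∂_1 = 9 − 8 = 1, and the invariant factors of ∂_1 are all 1, so H_0 = Z.
  H_1: rank ker ∂_1 − rank ∂_2 = (27 − 8) − 18 = 1, and ∂_2 has invariant factor 2 > 1, so H_1 = Z ⊕ Z/2.
  H_2: rank ker ∂_2 − rank ∂_3 = (18 − 18) − 0 = 0, and there is no ∂_3, so H_2 = 0.

As a check, the Euler characteristic is 9 − 27 + 18 = 0, which agrees with 1 − 1 + 0 = 0.

H_0 ≅ Z,  H_1 ≅ Z ⊕ Z/2,  H_2 = 0.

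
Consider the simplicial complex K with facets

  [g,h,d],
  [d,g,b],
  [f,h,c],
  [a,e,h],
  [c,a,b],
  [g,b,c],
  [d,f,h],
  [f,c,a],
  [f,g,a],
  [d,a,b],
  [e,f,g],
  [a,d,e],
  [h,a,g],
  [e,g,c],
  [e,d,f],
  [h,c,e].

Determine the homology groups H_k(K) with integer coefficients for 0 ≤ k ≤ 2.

H_0 ≅ Z,  H_1 ≅ Z^2,  H_2 ≅ Z.

Order the vertices as a < b < c < d < e < f < g < h. Listing each simplex with vertices in this order, K has dimension 2 with simplices:

  0-simplices (8): a, b, c, d, e, f, g, h
  1-simplices (24): ab, ac, ad, ae, af, ag, ah, bc, bd, bg, ce, cf, cg, ch, de, df, dg, dh, ef, eg, eh, fg, fh, gh
  2-simplices (16): abc, abd, acf, ade, aeh, afg, agh, bcg, bdg, ceg, ceh, cfh, def, dfh, dgh, efg

giving chain groups C_0 ≅ Z^8, C_1 ≅ Z^24, C_2 ≅ Z^16.

∂_1: C_1 → C_0 maps an edge to its endpoints' difference, ∂[p,q] = q − p.
As a 8×24 matrix over Z this has rank 7, with invariant factors (1,1,1,1,1,1,1).

Boundary ∂_2: C_2 → C_1 acts by ∂[p,q,r] = [q,r] − [p,r] + [p,q]. For instance
  ∂efg = fg − eg + ef,
  ∂def = ef − df + de.
The resulting 24×16 matrix has rank 15, and its Smith normal form has invariant factors (1,1,1,1,1,1,1,1,1,1,1,1,1,1,1).

Computing H_k = (kernel of ∂_k) / (image of ∂_{k+1}):

  H_0: rank C_0 − rank ∂_1 = 8 − 7 = 1, and the invariant factors of ∂_1 are all 1, so H_0 = Z.
  H_1: rank ker ∂_1 − rank ∂_2 = (24 − 7) − 15 = 2, and the invariant factors of ∂_2 are all 1, so H_1 = Z^2.
  H_2: rank ker ∂_2 − rank ∂_3 = (16 − 15) − 0 = 1, and there is no ∂_3, so H_2 = Z.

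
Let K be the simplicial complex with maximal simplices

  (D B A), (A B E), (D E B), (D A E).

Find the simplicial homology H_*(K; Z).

H_0 = Z,  H_1 = 0,  H_2 = Z.

We work with the vertex ordering A < B < D < E. The simplices of K, each written with vertices in increasing order, are:

  0-simplices (4): A, B, D, E
  1-simplices (6): AB, AD, AE, BD, BE, DE
  2-simplices (4): ABD, ABE, ADE, BDE

Hence C_0 ≅ Z^4, C_1 ≅ Z^6, C_2 ≅ Z^4.

The boundary map ∂_1: C_1 → C_0 sends each edge [p,q] (with p < q) to q − p. For instance
  ∂BE = E − B.
The 4×6 boundary matrix has rank 3 and Smith normal form diag(1,1,1).

∂_2: C_2 → C_1 acts by ∂[p,q,r] = [q,r] − [p,r] + [p,q]. For instance
  ∂BDE = DE − BE + BD,
  ∂ADE = DE − AE + AD.
The 6×4 boundary matrix has rank 3 and Smith normal form diag(1,1,1).

Now H_k = ker ∂_k / im ∂_{k+1}, so:

  H_0: rank C_0 − rank ∂_1 = 4 − 3 = 1, and the invariant factors of ∂_1 are all 1, so H_0 ≅ Z.
  H_1: rank ker ∂_1 − rank ∂_2 = (6 − 3) − 3 = 0, and the invariant factors of ∂_2 are all 1, so H_1 ≅ 0.
  H_2: rank ker ∂_2 − rank ∂_3 = (4 − 3) − 0 = 1, and there is no ∂_3, so H_2 ≅ Z.

As a check, the Euler characteristic is 4 − 6 + 4 = 2, which agrees with 1 − 0 + 1 = 2.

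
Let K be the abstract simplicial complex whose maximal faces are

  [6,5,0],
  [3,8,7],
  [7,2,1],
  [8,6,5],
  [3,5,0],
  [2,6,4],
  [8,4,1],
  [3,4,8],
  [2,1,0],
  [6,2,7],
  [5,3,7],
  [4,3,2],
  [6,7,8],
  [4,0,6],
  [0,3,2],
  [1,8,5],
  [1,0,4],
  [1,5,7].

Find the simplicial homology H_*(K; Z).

H_0 = Z,  H_1 = Z ⊕ Z/2,  H_2 = 0.

K has 9 vertices, 27 edges, 18 triangles.
rank ∂_0 = 0, rank ∂_1 = 8 ⇒ b_0 = 9 − 0 − 8 = 1; all invariant factors of ∂_1 are 1 so no torsion. So H_0 = Z.
rank ∂_1 = 8, rank ∂_2 = 18 ⇒ b_1 = 27 − 8 − 18 = 1; ∂_2 has invariant factor(s) [2] giving torsion. So H_1 = Z ⊕ Z/2.
rank ∂_2 = 18, rank ∂_3 = 0 ⇒ b_2 = 18 − 18 − 0 = 0. So H_2 = 0.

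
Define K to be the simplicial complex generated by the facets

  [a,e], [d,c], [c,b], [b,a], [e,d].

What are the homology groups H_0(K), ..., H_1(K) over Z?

Take the total order a < b < c < d < e on the vertex set. Then K (dimension 1) consists of the simplices:

  0-simplices (5): a, b, c, d, e
  1-simplices (5): ab, ae, bc, cd, de

so the chain groups are C_0 ≅ Z^5, C_1 ≅ Z^5.

∂_1: C_1 → C_0 maps an edge to its endpoints' difference, ∂[p,q] = q − p.
The resulting 5×5 matrix has rank 4, and its Smith normal form has invariant factors (1,1,1,1).

Now H_k = ker ∂_k / im ∂_{k+1}, so:

  H_0: rank C_0 − rank ∂_1 = 5 − 4 = 1, and the invariant factors of ∂_1 are all 1, so H_0 = Z.
  H_1: rank ker ∂_1 − rank ∂_2 = (5 − 4) − 0 = 1, and there is no ∂_2, so H_1 = Z.

As a check, the Euler characteristic is 5 − 5 = 0, which agrees with 1 − 1 = 0.

H_0 = Z,  H_1 = Z.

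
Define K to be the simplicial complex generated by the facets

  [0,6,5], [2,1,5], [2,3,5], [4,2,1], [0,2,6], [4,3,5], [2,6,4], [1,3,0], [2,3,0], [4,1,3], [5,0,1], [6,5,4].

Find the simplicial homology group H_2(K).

Take the total order 0 < 1 < 2 < 3 < 4 < 5 < 6 on the vertex set. Then K (dimension 2) consists of the simplices:

  0-simplices (7): [0], [1], [2], [3], [4], [5], [6]
  1-simplices (18): [0,1], [0,2], [0,3], [0,5], [0,6], [1,2], [1,3], [1,4], [1,5], [2,3], [2,4], [2,5], [2,6], [3,4], [3,5], [4,5], [4,6], [5,6]
  2-simplices (12): [0,1,3], [0,1,5], [0,2,3], [0,2,6], [0,5,6], [1,2,4], [1,2,5], [1,3,4], [2,3,5], [2,4,6], [3,4,5], [4,5,6]

giving chain groups C_0 ≅ Z^7, C_1 ≅ Z^18, C_2 ≅ Z^12.

∂_1: C_1 → C_0 maps an edge to its endpoints' difference, ∂[p,q] = q − p. For instance
  ∂[2,5] = [5] − [2].
The 7×18 boundary matrix has rank 6 and Smith normal form diag(1,1,1,1,1,1).

∂_2: C_2 → C_1 maps a triangle to the signed sum of its edges. For instance
  ∂[0,2,6] = [2,6] − [0,6] + [0,2],
  ∂[1,2,5] = [2,5] − [1,5] + [1,2].
As a 18×12 matrix over Z this has rank 12, with invariant factors (1,1,1,1,1,1,1,1,1,1,1,2).

From H_k ≅ ker(∂_k) / im(∂_{k+1}) we obtain:

  H_2: rank ker ∂_2 − rank ∂_3 = (12 − 12) − 0 = 0, and there is no ∂_3, so H_2 ≅ 0.

H_2 ≅ 0.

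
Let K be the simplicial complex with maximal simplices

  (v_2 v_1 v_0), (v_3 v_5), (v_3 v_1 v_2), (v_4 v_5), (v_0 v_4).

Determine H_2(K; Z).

H_2 ≅ 0.

Take the total order v_0 < v_1 < v_2 < v_3 < v_4 < v_5 on the vertex set. Then K (dimension 2) consists of the simplices:

  0-simplices (6): [v_0], [v_1], [v_2], [v_3], [v_4], [v_5]
  1-simplices (8): [v_0,v_1], [v_0,v_2], [v_0,v_4], [v_1,v_2], [v_1,v_3], [v_2,v_3], [v_3,v_5], [v_4,v_5]
  2-simplices (2): [v_0,v_1,v_2], [v_1,v_2,v_3]

Hence C_0 ≅ Z^6, C_1 ≅ Z^8, C_2 ≅ Z^2.

∂_1: C_1 → C_0 is given by ∂[p,q] = [q] − [p]. For instance
  ∂[v_0,v_4] = [v_4] − [v_0].
The resulting 6×8 matrix has rank 5, and its Smith normal form has invariant factors (1,1,1,1,1).

The boundary map ∂_2: C_2 → C_1 maps a triangle to the signed sum of its edges. For instance
  ∂[v_0,v_1,v_2] = [v_1,v_2] − [v_0,v_2] + [v_0,v_1],
  ∂[v_1,v_2,v_3] = [v_2,v_3] − [v_1,v_3] + [v_1,v_2].
The resulting 8×2 matrix has rank 2, and its Smith normal form has invariant factors (1,1).

Computing H_k = (kernel of ∂_k) / (image of ∂_{k+1}):

  H_2: rank ker ∂_2 − rank ∂_3 = (2 − 2) − 0 = 0, and there is no ∂_3, so H_2 = 0.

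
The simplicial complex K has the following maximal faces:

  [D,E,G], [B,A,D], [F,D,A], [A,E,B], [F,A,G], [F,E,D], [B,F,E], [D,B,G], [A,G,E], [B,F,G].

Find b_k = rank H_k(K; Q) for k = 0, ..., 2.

K has 6 vertices, 15 edges, 10 triangles.
rank ∂_0 = 0, rank ∂_1 = 5 ⇒ b_0 = 6 − 0 − 5 = 1; all invariant factors of ∂_1 are 1 so no torsion. So H_0 ≅ Z.
rank ∂_1 = 5, rank ∂_2 = 10 ⇒ b_1 = 15 − 5 − 10 = 0; ∂_2 has invariant factor(s) [2] giving torsion. So H_1 ≅ Z_2.
rank ∂_2 = 10, rank ∂_3 = 0 ⇒ b_2 = 10 − 10 − 0 = 0. So H_2 ≅ 0.

b_0 = 1, b_1 = 0, b_2 = 0.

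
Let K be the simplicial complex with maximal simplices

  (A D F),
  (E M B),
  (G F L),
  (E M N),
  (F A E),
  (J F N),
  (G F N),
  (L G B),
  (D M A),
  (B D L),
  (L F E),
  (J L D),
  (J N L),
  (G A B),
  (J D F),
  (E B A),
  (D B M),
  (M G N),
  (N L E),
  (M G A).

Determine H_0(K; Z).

H_0 = Z.

K has 10 vertices, 30 edges, 20 triangles.
rank ∂_0 = 0, rank ∂_1 = 9 ⇒ b_0 = 10 − 0 − 9 = 1; all invariant factors of ∂_1 are 1 so no torsion. So H_0 = Z.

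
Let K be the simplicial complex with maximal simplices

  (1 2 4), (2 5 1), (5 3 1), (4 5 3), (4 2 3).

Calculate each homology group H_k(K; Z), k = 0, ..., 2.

H_0 ≅ Z,  H_1 ≅ Z,  H_2 = 0.

We work with the vertex ordering 1 < 2 < 3 < 4 < 5. The simplices of K, each written with vertices in increasing order, are:

  0-simplices (5): [1], [2], [3], [4], [5]
  1-simplices (10): [1,2], [1,3], [1,4], [1,5], [2,3], [2,4], [2,5], [3,4], [3,5], [4,5]
  2-simplices (5): [1,2,4], [1,2,5], [1,3,5], [2,3,4], [3,4,5]

giving chain groups C_0 ≅ Z^5, C_1 ≅ Z^10, C_2 ≅ Z^5.

∂_1: C_1 → C_0 sends each edge [p,q] (with p < q) to q − p. For instance
  ∂[4,5] = [5] − [4].
As a 5×10 matrix over Z this has rank 4, with invariant factors (1,1,1,1).

The boundary map ∂_2: C_2 → C_1 acts by ∂[p,q,r] = [q,r] − [p,r] + [p,q]. For instance
  ∂[3,4,5] = [4,5] − [3,5] + [3,4],
  ∂[1,3,5] = [3,5] − [1,5] + [1,3].
The 10×5 boundary matrix has rank 5 and Smith normal form diag(1,1,1,1,1).

From H_k ≅ ker(∂_k) / im(∂_{k+1}) we obtain:

  H_0: rank C_0 − rank ∂_1 = 5 − 4 = 1, and the invariant factors of ∂_1 are all 1, so H_0 = Z.
  H_1: rank ker ∂_1 − rank ∂_2 = (10 − 4) − 5 = 1, and the invariant factors of ∂_2 are all 1, so H_1 = Z.
  H_2: rank ker ∂_2 − rank ∂_3 = (5 − 5) − 0 = 0, and there is no ∂_3, so H_2 = 0.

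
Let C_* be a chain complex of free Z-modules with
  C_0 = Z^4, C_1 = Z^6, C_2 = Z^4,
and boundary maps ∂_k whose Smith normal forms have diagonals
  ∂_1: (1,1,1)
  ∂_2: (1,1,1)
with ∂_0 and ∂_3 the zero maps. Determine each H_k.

H_0 ≅ Z,  H_1 = 0,  H_2 ≅ Z.

H_0: b_0 = 4 − 0 − 3 = 1; torsion from ∂_1 factors > 1: none. So H_0 ≅ Z.
H_1: b_1 = 6 − 3 − 3 = 0; torsion from ∂_2 factors > 1: none. So H_1 ≅ 0.
H_2: b_2 = 4 − 3 − 0 = 1; torsion from ∂_3 factors > 1: none. So H_2 ≅ Z.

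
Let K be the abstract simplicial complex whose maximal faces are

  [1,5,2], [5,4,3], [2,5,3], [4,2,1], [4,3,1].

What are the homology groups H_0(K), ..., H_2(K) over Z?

H_0 ≅ Z,  H_1 ≅ Z,  H_2 = 0.

Order the vertices as 1 < 2 < 3 < 4 < 5. Listing each simplex with vertices in this order, K has dimension 2 with simplices:

  0-simplices (5): [1], [2], [3], [4], [5]
  1-simplices (10): [1,2], [1,3], [1,4], [1,5], [2,3], [2,4], [2,5], [3,4], [3,5], [4,5]
  2-simplices (5): [1,2,4], [1,2,5], [1,3,4], [2,3,5], [3,4,5]

Hence C_0 ≅ Z^5, C_1 ≅ Z^10, C_2 ≅ Z^5.

∂_1: C_1 → C_0 is given by ∂[p,q] = [q] − [p]. For instance
  ∂[2,5] = [5] − [2].
The 5×10 boundary matrix has rank 4 and Smith normal form diag(1,1,1,1).

∂_2: C_2 → C_1 acts by ∂[p,q,r] = [q,r] − [p,r] + [p,q]. For instance
  ∂[1,2,5] = [2,5] − [1,5] + [1,2],
  ∂[3,4,5] = [4,5] − [3,5] + [3,4].
As a 10×5 matrix over Z this has rank 5, with invariant factors (1,1,1,1,1).

Reading off H_k = ker ∂_k / im ∂_{k+1}:

  H_0: rank C_0 − rank ∂_1 = 5 − 4 = 1, and the invariant factors of ∂_1 are all 1, so H_0 ≅ Z.
  H_1: rank ker ∂_1 − rank ∂_2 = (10 − 4) − 5 = 1, and the invariant factors of ∂_2 are all 1, so H_1 ≅ Z.
  H_2: rank ker ∂_2 − rank ∂_3 = (5 − 5) − 0 = 0, and there is no ∂_3, so H_2 ≅ 0.

As a check, the Euler characteristic is 5 − 10 + 5 = 0, which agrees with 1 − 1 + 0 = 0.
(K is a triangulation of the Möbius band.)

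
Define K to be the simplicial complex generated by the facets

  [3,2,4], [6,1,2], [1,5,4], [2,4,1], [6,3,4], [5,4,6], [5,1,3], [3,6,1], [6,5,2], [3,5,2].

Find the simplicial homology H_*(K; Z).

We work with the vertex ordering 1 < 2 < 3 < 4 < 5 < 6. The simplices of K, each written with vertices in increasing order, are:

  0-simplices (6): [1], [2], [3], [4], [5], [6]
  1-simplices (15): [1,2], [1,3], [1,4], [1,5], [1,6], [2,3], [2,4], [2,5], [2,6], [3,4], [3,5], [3,6], [4,5], [4,6], [5,6]
  2-simplices (10): [1,2,4], [1,2,6], [1,3,5], [1,3,6], [1,4,5], [2,3,4], [2,3,5], [2,5,6], [3,4,6], [4,5,6]

Hence C_0 ≅ Z^6, C_1 ≅ Z^15, C_2 ≅ Z^10.

Boundary ∂_1: C_1 → C_0 maps an edge to its endpoints' difference, ∂[p,q] = q − p.
This gives a 6×15 integer matrix of rank 5; reducing to Smith normal form yields diagonal entries (1,1,1,1,1).

Boundary ∂_2: C_2 → C_1 sends each 2-simplex [p,q,r] to [q,r] − [p,r] + [p,q]. For instance
  ∂[3,4,6] = [4,6] − [3,6] + [3,4],
  ∂[1,4,5] = [4,5] − [1,5] + [1,4].
As a 15×10 matrix over Z this has rank 10, with invariant factors (1,1,1,1,1,1,1,1,1,2).

From H_k ≅ ker(∂_k) / im(∂_{k+1}) we obtain:

  H_0: rank C_0 − rank ∂_1 = 6 − 5 = 1, and the invariant factors of ∂_1 are all 1, so H_0 = Z.
  H_1: rank ker ∂_1 − rank ∂_2 = (15 − 5) − 10 = 0, and ∂_2 has invariant factor 2 > 1, so H_1 = Z_2.
  H_2: rank ker ∂_2 − rank ∂_3 = (10 − 10) − 0 = 0, and there is no ∂_3, so H_2 = 0.

As a check, the Euler characteristic is 6 − 15 + 10 = 1, which agrees with 1 − 0 + 0 = 1.
(K is a triangulation of the real projective plane RP^2.)

H_0 = Z,  H_1 = Z_2,  H_2 = 0.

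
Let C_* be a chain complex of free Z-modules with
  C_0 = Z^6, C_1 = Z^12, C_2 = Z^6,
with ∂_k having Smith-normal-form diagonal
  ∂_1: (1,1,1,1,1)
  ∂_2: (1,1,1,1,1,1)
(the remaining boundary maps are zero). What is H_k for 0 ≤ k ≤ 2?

H_0 = Z,  H_1 = Z,  H_2 = 0.

H_0: b_0 = 6 − 0 − 5 = 1; torsion from ∂_1 factors > 1: none. So H_0 = Z.
H_1: b_1 = 12 − 5 − 6 = 1; torsion from ∂_2 factors > 1: none. So H_1 = Z.
H_2: b_2 = 6 − 6 − 0 = 0; torsion from ∂_3 factors > 1: none. So H_2 = 0.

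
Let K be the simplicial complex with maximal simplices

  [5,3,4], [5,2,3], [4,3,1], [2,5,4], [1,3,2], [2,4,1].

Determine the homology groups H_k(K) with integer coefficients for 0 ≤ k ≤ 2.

Take the total order 1 < 2 < 3 < 4 < 5 on the vertex set. Then K (dimension 2) consists of the simplices:

  0-simplices (5): [1], [2], [3], [4], [5]
  1-simplices (9): [1,2], [1,3], [1,4], [2,3], [2,4], [2,5], [3,4], [3,5], [4,5]
  2-simplices (6): [1,2,3], [1,2,4], [1,3,4], [2,3,5], [2,4,5], [3,4,5]

Hence C_0 ≅ Z^5, C_1 ≅ Z^9, C_2 ≅ Z^6.

The boundary map ∂_1: C_1 → C_0 sends each edge [p,q] (with p < q) to q − p.
This gives a 5×9 integer matrix of rank 4; reducing to Smith normal form yields diagonal entries (1,1,1,1).

The boundary map ∂_2: C_2 → C_1 maps a triangle to the signed sum of its edges. For instance
  ∂[1,3,4] = [3,4] − [1,4] + [1,3],
  ∂[2,3,5] = [3,5] − [2,5] + [2,3].
This gives a 9×6 integer matrix of rank 5; reducing to Smith normal form yields diagonal entries (1,1,1,1,1).

From H_k ≅ ker(∂_k) / im(∂_{k+1}) we obtain:

  H_0: rank C_0 − rank ∂_1 = 5 − 4 = 1, and the invariant factors of ∂_1 are all 1, so H_0 = Z.
  H_1: rank ker ∂_1 − rank ∂_2 = (9 − 4) − 5 = 0, and the invariant factors of ∂_2 are all 1, so H_1 = 0.
  H_2: rank ker ∂_2 − rank ∂_3 = (6 − 5) − 0 = 1, and there is no ∂_3, so H_2 = Z.

As a check, the Euler characteristic is 5 − 9 + 6 = 2, which agrees with 1 − 0 + 1 = 2.
(K is a triangulation of the 2-sphere S^2.)

H_0 = Z,  H_1 = 0,  H_2 = Z.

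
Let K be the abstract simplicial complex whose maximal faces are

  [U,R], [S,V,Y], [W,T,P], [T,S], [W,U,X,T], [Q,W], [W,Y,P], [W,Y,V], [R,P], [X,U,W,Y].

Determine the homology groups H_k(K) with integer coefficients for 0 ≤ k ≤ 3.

K has 10 vertices, 20 edges, 11 triangles, 2 3-simplices.
rank ∂_0 = 0, rank ∂_1 = 9 ⇒ b_0 = 10 − 0 − 9 = 1; all invariant factors of ∂_1 are 1 so no torsion. So H_0 ≅ Z.
rank ∂_1 = 9, rank ∂_2 = 9 ⇒ b_1 = 20 − 9 − 9 = 2; all invariant factors of ∂_2 are 1 so no torsion. So H_1 ≅ Z^2.
rank ∂_2 = 9, rank ∂_3 = 2 ⇒ b_2 = 11 − 9 − 2 = 0; all invariant factors of ∂_3 are 1 so no torsion. So H_2 ≅ 0.
rank ∂_3 = 2, rank ∂_4 = 0 ⇒ b_3 = 2 − 2 − 0 = 0. So H_3 ≅ 0.

H_0 ≅ Z,  H_1 ≅ Z^2,  H_2 = 0,  H_3 = 0.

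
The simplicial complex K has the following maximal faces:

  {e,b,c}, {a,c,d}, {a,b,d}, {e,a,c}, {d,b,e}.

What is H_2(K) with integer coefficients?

H_2 ≅ 0.

We work with the vertex ordering a < b < c < d < e. The simplices of K, each written with vertices in increasing order, are:

  0-simplices (5): a, b, c, d, e
  1-simplices (10): ab, ac, ad, ae, bc, bd, be, cd, ce, de
  2-simplices (5): abd, acd, ace, bce, bde

Hence C_0 ≅ Z^5, C_1 ≅ Z^10, C_2 ≅ Z^5.

The boundary map ∂_1: C_1 → C_0 sends each edge [p,q] (with p < q) to q − p. For instance
  ∂bd = d − b.
The 5×10 boundary matrix has rank 4 and Smith normal form diag(1,1,1,1).

Boundary ∂_2: C_2 → C_1 acts by ∂[p,q,r] = [q,r] − [p,r] + [p,q]. For instance
  ∂bce = ce − be + bc,
  ∂acd = cd − ad + ac.
This gives a 10×5 integer matrix of rank 5; reducing to Smith normal form yields diagonal entries (1,1,1,1,1).

Now H_k = ker ∂_k / im ∂_{k+1}, so:

  H_2: rank ker ∂_2 − rank ∂_3 = (5 − 5) − 0 = 0, and there is no ∂_3, so H_2 ≅ 0.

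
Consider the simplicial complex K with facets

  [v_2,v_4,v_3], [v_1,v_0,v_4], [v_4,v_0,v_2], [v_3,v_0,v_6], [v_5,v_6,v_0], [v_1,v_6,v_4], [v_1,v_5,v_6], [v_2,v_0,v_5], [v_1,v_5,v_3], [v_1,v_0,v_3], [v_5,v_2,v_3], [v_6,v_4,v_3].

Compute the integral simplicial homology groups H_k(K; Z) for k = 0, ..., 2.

Take the total order v_0 < v_1 < v_2 < v_3 < v_4 < v_5 < v_6 on the vertex set. Then K (dimension 2) consists of the simplices:

  0-simplices (7): [v_0], [v_1], [v_2], [v_3], [v_4], [v_5], [v_6]
  1-simplices (18): (18 of them)
  2-simplices (12): (12 of them)

giving chain groups C_0 ≅ Z^7, C_1 ≅ Z^18, C_2 ≅ Z^12.

Boundary ∂_1: C_1 → C_0 is given by ∂[p,q] = [q] − [p].
This gives a 7×18 integer matrix of rank 6; reducing to Smith normal form yields diagonal entries (1,1,1,1,1,1).

Boundary ∂_2: C_2 → C_1 maps a triangle to the signed sum of its edges. For instance
  ∂[v_0,v_1,v_4] = [v_1,v_4] − [v_0,v_4] + [v_0,v_1],
  ∂[v_0,v_2,v_4] = [v_2,v_4] − [v_0,v_4] + [v_0,v_2].
The 18×12 boundary matrix has rank 12 and Smith normal form diag(1,1,1,1,1,1,1,1,1,1,1,2).

Now H_k = ker ∂_k / im ∂_{k+1}, so:

  H_0: rank C_0 − rank ∂_1 = 7 − 6 = 1, and the invariant factors of ∂_1 are all 1, so H_0 = Z.
  H_1: rank ker ∂_1 − rank ∂_2 = (18 − 6) − 12 = 0, and ∂_2 has invariant factor 2 > 1, so H_1 = Z_2.
  H_2: rank ker ∂_2 − rank ∂_3 = (12 − 12) − 0 = 0, and there is no ∂_3, so H_2 = 0.

(K is a triangulation of the real projective plane RP^2.)

H_0 ≅ Z,  H_1 ≅ Z_2,  H_2 = 0.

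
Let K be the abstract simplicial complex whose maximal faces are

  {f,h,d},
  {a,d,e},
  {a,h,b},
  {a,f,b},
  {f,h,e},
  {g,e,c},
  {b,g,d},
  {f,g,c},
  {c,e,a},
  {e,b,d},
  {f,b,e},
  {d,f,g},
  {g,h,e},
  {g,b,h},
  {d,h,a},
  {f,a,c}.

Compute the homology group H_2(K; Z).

Fix the vertex order a < b < c < d < e < f < g < h and write every simplex with vertices in increasing order. Then dim K = 2 and the simplices of K are:

  0-simplices (8): a, b, c, d, e, f, g, h
  1-simplices (24): ab, ac, ad, ae, af, ah, bd, be, bf, bg, bh, ce, cf, cg, de, df, dg, dh, ef, eg, eh, fg, fh, gh
  2-simplices (16): abf, abh, ace, acf, ade, adh, bde, bdg, bef, bgh, ceg, cfg, dfg, dfh, efh, egh

giving chain groups C_0 ≅ Z^8, C_1 ≅ Z^24, C_2 ≅ Z^16.

∂_1: C_1 → C_0 sends each edge [p,q] (with p < q) to q − p.
The 8×24 boundary matrix has rank 7 and Smith normal form diag(1,1,1,1,1,1,1).

The boundary map ∂_2: C_2 → C_1 maps a triangle to the signed sum of its edges. For instance
  ∂cfg = fg − cg + cf,
  ∂efh = fh − eh + ef.
The 24×16 boundary matrix has rank 15 and Smith normal form diag(1,1,1,1,1,1,1,1,1,1,1,1,1,1,1).

Reading off H_k = ker ∂_k / im ∂_{k+1}:

  H_2: rank ker ∂_2 − rank ∂_3 = (16 − 15) − 0 = 1, and there is no ∂_3, so H_2 = Z.

H_2 = Z.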